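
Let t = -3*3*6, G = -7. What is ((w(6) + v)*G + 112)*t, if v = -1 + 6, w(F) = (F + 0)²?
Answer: 9450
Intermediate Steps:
w(F) = F²
v = 5
t = -54 (t = -9*6 = -54)
((w(6) + v)*G + 112)*t = ((6² + 5)*(-7) + 112)*(-54) = ((36 + 5)*(-7) + 112)*(-54) = (41*(-7) + 112)*(-54) = (-287 + 112)*(-54) = -175*(-54) = 9450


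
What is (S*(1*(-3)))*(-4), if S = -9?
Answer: -108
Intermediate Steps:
(S*(1*(-3)))*(-4) = -9*(-3)*(-4) = 27*(-4) = -108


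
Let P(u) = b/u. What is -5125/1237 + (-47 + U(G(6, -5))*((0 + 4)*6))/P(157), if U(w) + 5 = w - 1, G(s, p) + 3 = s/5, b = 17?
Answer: -227854364/105145 ≈ -2167.0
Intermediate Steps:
P(u) = 17/u
G(s, p) = -3 + s/5
U(w) = -6 + w (U(w) = -5 + (w - 1) = -5 + (-1 + w) = -6 + w)
-5125/1237 + (-47 + U(G(6, -5))*((0 + 4)*6))/P(157) = -5125/1237 + (-47 + (-6 + (-3 + (⅕)*6))*((0 + 4)*6))/((17/157)) = -5125*1/1237 + (-47 + (-6 + (-3 + 6/5))*(4*6))/((17*(1/157))) = -5125/1237 + (-47 + (-6 - 9/5)*24)/(17/157) = -5125/1237 + (-47 - 39/5*24)*(157/17) = -5125/1237 + (-47 - 936/5)*(157/17) = -5125/1237 - 1171/5*157/17 = -5125/1237 - 183847/85 = -227854364/105145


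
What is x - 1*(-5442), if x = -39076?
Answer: -33634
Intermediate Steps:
x - 1*(-5442) = -39076 - 1*(-5442) = -39076 + 5442 = -33634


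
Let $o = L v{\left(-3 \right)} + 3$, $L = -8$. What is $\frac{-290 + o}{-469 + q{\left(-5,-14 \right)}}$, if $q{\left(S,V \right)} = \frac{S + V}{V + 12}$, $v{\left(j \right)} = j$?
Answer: $\frac{526}{919} \approx 0.57236$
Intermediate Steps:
$o = 27$ ($o = \left(-8\right) \left(-3\right) + 3 = 24 + 3 = 27$)
$q{\left(S,V \right)} = \frac{S + V}{12 + V}$
$\frac{-290 + o}{-469 + q{\left(-5,-14 \right)}} = \frac{-290 + 27}{-469 + \frac{-5 - 14}{12 - 14}} = - \frac{263}{-469 + \frac{1}{-2} \left(-19\right)} = - \frac{263}{-469 - - \frac{19}{2}} = - \frac{263}{-469 + \frac{19}{2}} = - \frac{263}{- \frac{919}{2}} = \left(-263\right) \left(- \frac{2}{919}\right) = \frac{526}{919}$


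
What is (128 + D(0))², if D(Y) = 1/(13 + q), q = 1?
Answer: 3214849/196 ≈ 16402.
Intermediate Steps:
D(Y) = 1/14 (D(Y) = 1/(13 + 1) = 1/14)
(128 + D(0))² = (128 + 1/14)² = (1793/14)² = 3214849/196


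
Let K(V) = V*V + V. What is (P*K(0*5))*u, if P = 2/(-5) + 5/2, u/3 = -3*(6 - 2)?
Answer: 0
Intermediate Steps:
u = -36 (u = 3*(-3*(6 - 2)) = 3*(-3*4) = 3*(-12) = -36)
P = 21/10 (P = 2*(-1/5) + 5*(1/2) = -2/5 + 5/2 = 21/10 ≈ 2.1000)
K(V) = V + V**2 (K(V) = V**2 + V = V + V**2)
(P*K(0*5))*u = (21*((0*5)*(1 + 0*5))/10)*(-36) = (21*(0*(1 + 0))/10)*(-36) = (21*(0*1)/10)*(-36) = ((21/10)*0)*(-36) = 0*(-36) = 0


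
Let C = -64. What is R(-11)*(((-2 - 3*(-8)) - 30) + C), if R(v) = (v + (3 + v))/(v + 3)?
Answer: -171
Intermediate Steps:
R(v) = (3 + 2*v)/(3 + v)
R(-11)*(((-2 - 3*(-8)) - 30) + C) = ((3 + 2*(-11))/(3 - 11))*(((-2 - 3*(-8)) - 30) - 64) = ((3 - 22)/(-8))*(((-2 + 24) - 30) - 64) = (-⅛*(-19))*((22 - 30) - 64) = 19*(-8 - 64)/8 = (19/8)*(-72) = -171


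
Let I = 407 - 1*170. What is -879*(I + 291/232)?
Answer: -48586725/232 ≈ -2.0943e+5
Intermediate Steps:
I = 237 (I = 407 - 170 = 237)
-879*(I + 291/232) = -879*(237 + 291/232) = -879*55275/232 = -48586725/232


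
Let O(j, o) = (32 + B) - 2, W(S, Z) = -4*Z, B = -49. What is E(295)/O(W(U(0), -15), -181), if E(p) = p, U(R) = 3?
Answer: -295/19 ≈ -15.526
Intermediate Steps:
O(j, o) = -19 (O(j, o) = (32 - 49) - 2 = -17 - 2 = -19)
E(295)/O(W(U(0), -15), -181) = 295/(-19) = 295*(-1/19) = -295/19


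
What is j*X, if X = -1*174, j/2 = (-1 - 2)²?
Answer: -3132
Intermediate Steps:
j = 18 (j = 2*(-1 - 2)² = 2*(-3)² = 2*9 = 18)
X = -174
j*X = 18*(-174) = -3132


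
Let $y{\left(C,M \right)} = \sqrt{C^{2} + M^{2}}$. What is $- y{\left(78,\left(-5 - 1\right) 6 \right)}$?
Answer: $- 6 \sqrt{205} \approx -85.907$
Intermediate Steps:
$- y{\left(78,\left(-5 - 1\right) 6 \right)} = - \sqrt{78^{2} + \left(\left(-5 - 1\right) 6\right)^{2}} = - \sqrt{6084 + \left(\left(-6\right) 6\right)^{2}} = - \sqrt{6084 + \left(-36\right)^{2}} = - \sqrt{6084 + 1296} = - \sqrt{7380} = - 6 \sqrt{205}$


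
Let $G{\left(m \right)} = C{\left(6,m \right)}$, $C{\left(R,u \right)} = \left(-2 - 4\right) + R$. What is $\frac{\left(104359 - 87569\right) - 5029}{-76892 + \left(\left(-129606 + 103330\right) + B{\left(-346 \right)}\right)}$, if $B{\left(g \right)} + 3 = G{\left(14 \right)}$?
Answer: $- \frac{11761}{103171} \approx -0.114$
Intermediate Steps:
$C{\left(R,u \right)} = -6 + R$
$G{\left(m \right)} = 0$ ($G{\left(m \right)} = -6 + 6 = 0$)
$B{\left(g \right)} = -3$ ($B{\left(g \right)} = -3 + 0 = -3$)
$\frac{\left(104359 - 87569\right) - 5029}{-76892 + \left(\left(-129606 + 103330\right) + B{\left(-346 \right)}\right)} = \frac{\left(104359 - 87569\right) - 5029}{-76892 + \left(\left(-129606 + 103330\right) - 3\right)} = \frac{16790 - 5029}{-76892 - 26279} = \frac{11761}{-76892 - 26279} = \frac{11761}{-103171} = 11761 \left(- \frac{1}{103171}\right) = - \frac{11761}{103171}$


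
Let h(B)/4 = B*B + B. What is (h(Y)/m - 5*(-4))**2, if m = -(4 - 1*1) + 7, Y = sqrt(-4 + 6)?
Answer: 486 + 44*sqrt(2) ≈ 548.23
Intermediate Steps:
Y = sqrt(2) ≈ 1.4142
h(B) = 4*B + 4*B**2 (h(B) = 4*(B*B + B) = 4*(B**2 + B) = 4*(B + B**2) = 4*B + 4*B**2)
m = 4 (m = -(4 - 1) + 7 = -1*3 + 7 = -3 + 7 = 4)
(h(Y)/m - 5*(-4))**2 = ((4*sqrt(2)*(1 + sqrt(2)))/4 - 5*(-4))**2 = ((4*sqrt(2)*(1 + sqrt(2)))*(1/4) + 20)**2 = (sqrt(2)*(1 + sqrt(2)) + 20)**2 = (20 + sqrt(2)*(1 + sqrt(2)))**2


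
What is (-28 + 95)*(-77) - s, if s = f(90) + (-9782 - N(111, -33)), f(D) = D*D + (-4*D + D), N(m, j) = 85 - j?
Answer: -3089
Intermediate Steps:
f(D) = D² - 3*D
s = -2070 (s = 90*(-3 + 90) + (-9782 - (85 - 1*(-33))) = 90*87 + (-9782 - (85 + 33)) = 7830 + (-9782 - 1*118) = 7830 + (-9782 - 118) = 7830 - 9900 = -2070)
(-28 + 95)*(-77) - s = (-28 + 95)*(-77) - 1*(-2070) = 67*(-77) + 2070 = -5159 + 2070 = -3089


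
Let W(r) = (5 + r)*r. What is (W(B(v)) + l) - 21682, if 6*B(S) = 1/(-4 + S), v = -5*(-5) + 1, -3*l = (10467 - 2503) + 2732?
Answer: -439908875/17424 ≈ -25247.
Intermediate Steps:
l = -10696/3 (l = -((10467 - 2503) + 2732)/3 = -(7964 + 2732)/3 = -⅓*10696 = -10696/3 ≈ -3565.3)
v = 26 (v = 25 + 1 = 26)
B(S) = 1/(6*(-4 + S))
W(r) = r*(5 + r)
(W(B(v)) + l) - 21682 = ((1/(6*(-4 + 26)))*(5 + 1/(6*(-4 + 26))) - 10696/3) - 21682 = (((⅙)/22)*(5 + (⅙)/22) - 10696/3) - 21682 = (((⅙)*(1/22))*(5 + (⅙)*(1/22)) - 10696/3) - 21682 = ((5 + 1/132)/132 - 10696/3) - 21682 = ((1/132)*(661/132) - 10696/3) - 21682 = (661/17424 - 10696/3) - 21682 = -62121707/17424 - 21682 = -439908875/17424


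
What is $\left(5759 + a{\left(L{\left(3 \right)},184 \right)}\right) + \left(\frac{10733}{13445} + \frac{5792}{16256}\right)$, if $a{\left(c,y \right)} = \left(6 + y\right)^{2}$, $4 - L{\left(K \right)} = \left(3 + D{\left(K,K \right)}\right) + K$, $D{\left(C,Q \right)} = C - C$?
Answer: $\frac{285907367449}{6830060} \approx 41860.0$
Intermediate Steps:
$D{\left(C,Q \right)} = 0$
$L{\left(K \right)} = 1 - K$ ($L{\left(K \right)} = 4 - \left(\left(3 + 0\right) + K\right) = 4 - \left(3 + K\right) = 1 - K$)
$\left(5759 + a{\left(L{\left(3 \right)},184 \right)}\right) + \left(\frac{10733}{13445} + \frac{5792}{16256}\right) = \left(5759 + \left(6 + 184\right)^{2}\right) + \left(\frac{10733}{13445} + \frac{5792}{16256}\right) = \left(5759 + 190^{2}\right) + \left(10733 \cdot \frac{1}{13445} + 5792 \cdot \frac{1}{16256}\right) = \left(5759 + 36100\right) + \left(\frac{10733}{13445} + \frac{181}{508}\right) = 41859 + \frac{7885909}{6830060} = \frac{285907367449}{6830060}$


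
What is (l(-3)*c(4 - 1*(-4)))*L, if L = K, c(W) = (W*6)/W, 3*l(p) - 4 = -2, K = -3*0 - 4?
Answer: -16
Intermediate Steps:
K = -4 (K = 0 - 4 = -4)
l(p) = 2/3 (l(p) = 4/3 + (1/3)*(-2) = 4/3 - 2/3 = 2/3)
c(W) = 6 (c(W) = (6*W)/W = 6)
L = -4
(l(-3)*c(4 - 1*(-4)))*L = ((2/3)*6)*(-4) = 4*(-4) = -16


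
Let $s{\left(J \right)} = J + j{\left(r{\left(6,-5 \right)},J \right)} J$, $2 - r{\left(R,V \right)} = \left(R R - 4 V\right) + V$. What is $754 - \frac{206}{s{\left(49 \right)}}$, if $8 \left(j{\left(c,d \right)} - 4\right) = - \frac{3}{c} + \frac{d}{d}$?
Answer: $\frac{378850}{503} \approx 753.18$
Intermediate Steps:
$r{\left(R,V \right)} = 2 - R^{2} + 3 V$ ($r{\left(R,V \right)} = 2 - \left(\left(R R - 4 V\right) + V\right) = 2 - \left(\left(R^{2} - 4 V\right) + V\right) = 2 - \left(R^{2} - 3 V\right) = 2 - R^{2} + 3 V$)
$j{\left(c,d \right)} = \frac{33}{8} - \frac{3}{8 c}$ ($j{\left(c,d \right)} = 4 + \frac{- \frac{3}{c} + \frac{d}{d}}{8} = 4 + \frac{- \frac{3}{c} + 1}{8} = 4 + \frac{1 - \frac{3}{c}}{8} = 4 + \left(\frac{1}{8} - \frac{3}{8 c}\right) = \frac{33}{8} - \frac{3}{8 c}$)
$s{\left(J \right)} = \frac{503 J}{98}$ ($s{\left(J \right)} = J + \frac{3 \left(-1 + 11 \left(2 - 6^{2} + 3 \left(-5\right)\right)\right)}{8 \left(2 - 6^{2} + 3 \left(-5\right)\right)} J = J + \frac{3 \left(-1 + 11 \left(2 - 36 - 15\right)\right)}{8 \left(2 - 36 - 15\right)} J = J + \frac{3 \left(-1 + 11 \left(-49\right)\right)}{8 \left(-49\right)} J = J + \frac{3}{8} \left(- \frac{1}{49}\right) \left(-1 - 539\right) J = J + \frac{3}{8} \left(- \frac{1}{49}\right) \left(-540\right) J = J + \frac{405 J}{98} = \frac{503 J}{98}$)
$754 - \frac{206}{s{\left(49 \right)}} = 754 - \frac{206}{\frac{503}{98} \cdot 49} = 754 - \frac{206}{\frac{503}{2}} = 754 - 206 \cdot \frac{2}{503} = 754 - \frac{412}{503} = \frac{378850}{503}$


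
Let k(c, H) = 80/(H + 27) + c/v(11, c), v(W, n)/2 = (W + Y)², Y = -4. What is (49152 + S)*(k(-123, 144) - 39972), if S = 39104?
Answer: -4222822460576/1197 ≈ -3.5278e+9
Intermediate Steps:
v(W, n) = 2*(-4 + W)² (v(W, n) = 2*(W - 4)² = 2*(-4 + W)²)
k(c, H) = 80/(27 + H) + c/98 (k(c, H) = 80/(H + 27) + c/((2*(-4 + 11)²)) = 80/(27 + H) + c/((2*7²)) = 80/(27 + H) + c/((2*49)) = 80/(27 + H) + c/98)
(49152 + S)*(k(-123, 144) - 39972) = (49152 + 39104)*((7840 + 27*(-123) + 144*(-123))/(98*(27 + 144)) - 39972) = 88256*((1/98)*(7840 - 3321 - 17712)/171 - 39972) = 88256*((1/98)*(1/171)*(-13193) - 39972) = 88256*(-13193/16758 - 39972) = 88256*(-669863969/16758) = -4222822460576/1197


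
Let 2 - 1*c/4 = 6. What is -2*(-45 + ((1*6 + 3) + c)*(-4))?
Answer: 34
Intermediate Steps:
c = -16 (c = 8 - 4*6 = 8 - 24 = -16)
-2*(-45 + ((1*6 + 3) + c)*(-4)) = -2*(-45 + ((1*6 + 3) - 16)*(-4)) = -2*(-45 + ((6 + 3) - 16)*(-4)) = -2*(-45 + (9 - 16)*(-4)) = -2*(-45 - 7*(-4)) = -2*(-45 + 28) = -2*(-17) = 34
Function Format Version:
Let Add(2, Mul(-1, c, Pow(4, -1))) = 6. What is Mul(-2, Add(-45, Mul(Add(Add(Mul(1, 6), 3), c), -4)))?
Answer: 34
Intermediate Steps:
c = -16 (c = Add(8, Mul(-4, 6)) = Add(8, -24) = -16)
Mul(-2, Add(-45, Mul(Add(Add(Mul(1, 6), 3), c), -4))) = Mul(-2, Add(-45, Mul(Add(Add(Mul(1, 6), 3), -16), -4))) = Mul(-2, Add(-45, Mul(Add(Add(6, 3), -16), -4))) = Mul(-2, Add(-45, Mul(Add(9, -16), -4))) = Mul(-2, Add(-45, Mul(-7, -4))) = Mul(-2, Add(-45, 28)) = Mul(-2, -17) = 34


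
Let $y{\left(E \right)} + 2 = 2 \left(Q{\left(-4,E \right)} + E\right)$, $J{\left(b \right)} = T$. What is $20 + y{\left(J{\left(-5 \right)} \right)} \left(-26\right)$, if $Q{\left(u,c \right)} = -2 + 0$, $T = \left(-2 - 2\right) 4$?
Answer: $1008$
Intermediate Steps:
$T = -16$ ($T = \left(-4\right) 4 = -16$)
$Q{\left(u,c \right)} = -2$
$J{\left(b \right)} = -16$
$y{\left(E \right)} = -6 + 2 E$ ($y{\left(E \right)} = -2 + 2 \left(-2 + E\right) = -2 + \left(-4 + 2 E\right) = -6 + 2 E$)
$20 + y{\left(J{\left(-5 \right)} \right)} \left(-26\right) = 20 + \left(-6 + 2 \left(-16\right)\right) \left(-26\right) = 20 + \left(-6 - 32\right) \left(-26\right) = 20 - -988 = 20 + 988 = 1008$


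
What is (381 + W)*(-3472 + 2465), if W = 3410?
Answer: -3817537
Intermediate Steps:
(381 + W)*(-3472 + 2465) = (381 + 3410)*(-3472 + 2465) = 3791*(-1007) = -3817537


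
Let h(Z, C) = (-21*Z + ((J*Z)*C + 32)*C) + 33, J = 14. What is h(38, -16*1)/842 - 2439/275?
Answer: 35047987/231550 ≈ 151.36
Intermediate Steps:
h(Z, C) = 33 - 21*Z + C*(32 + 14*C*Z) (h(Z, C) = (-21*Z + ((14*Z)*C + 32)*C) + 33 = (-21*Z + (14*C*Z + 32)*C) + 33 = (-21*Z + (32 + 14*C*Z)*C) + 33 = (-21*Z + C*(32 + 14*C*Z)) + 33 = 33 - 21*Z + C*(32 + 14*C*Z))
h(38, -16*1)/842 - 2439/275 = (33 - 21*38 + 32*(-16*1) + 14*38*(-16*1)²)/842 - 2439/275 = (33 - 798 + 32*(-16) + 14*38*(-16)²)*(1/842) - 2439*1/275 = (33 - 798 - 512 + 14*38*256)*(1/842) - 2439/275 = (33 - 798 - 512 + 136192)*(1/842) - 2439/275 = 134915*(1/842) - 2439/275 = 134915/842 - 2439/275 = 35047987/231550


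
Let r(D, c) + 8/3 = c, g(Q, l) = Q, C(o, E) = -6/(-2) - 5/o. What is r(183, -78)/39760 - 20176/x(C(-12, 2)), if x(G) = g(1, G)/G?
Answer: -4111263641/59640 ≈ -68935.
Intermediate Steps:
C(o, E) = 3 - 5/o (C(o, E) = -6*(-1/2) - 5/o = 3 - 5/o)
r(D, c) = -8/3 + c
x(G) = 1/G
r(183, -78)/39760 - 20176/x(C(-12, 2)) = (-8/3 - 78)/39760 - 20176/(1/(3 - 5/(-12))) = -242/3*1/39760 - 20176/(1/(3 - 5*(-1/12))) = -121/59640 - 20176/(1/(3 + 5/12)) = -121/59640 - 20176/(1/(41/12)) = -121/59640 - 20176/12/41 = -121/59640 - 20176*41/12 = -121/59640 - 206804/3 = -4111263641/59640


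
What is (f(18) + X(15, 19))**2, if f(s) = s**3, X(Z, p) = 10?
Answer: 34128964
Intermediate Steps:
(f(18) + X(15, 19))**2 = (18**3 + 10)**2 = (5832 + 10)**2 = 5842**2 = 34128964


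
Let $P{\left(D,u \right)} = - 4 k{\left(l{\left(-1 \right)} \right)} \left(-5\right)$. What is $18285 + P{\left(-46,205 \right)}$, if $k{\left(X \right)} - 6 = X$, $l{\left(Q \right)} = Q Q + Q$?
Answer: $18405$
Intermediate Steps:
$l{\left(Q \right)} = Q + Q^{2}$ ($l{\left(Q \right)} = Q^{2} + Q = Q + Q^{2}$)
$k{\left(X \right)} = 6 + X$
$P{\left(D,u \right)} = 120$ ($P{\left(D,u \right)} = - 4 \left(6 - \left(1 - 1\right)\right) \left(-5\right) = - 4 \left(6 - 0\right) \left(-5\right) = - 4 \left(6 + 0\right) \left(-5\right) = \left(-4\right) 6 \left(-5\right) = \left(-24\right) \left(-5\right) = 120$)
$18285 + P{\left(-46,205 \right)} = 18285 + 120 = 18405$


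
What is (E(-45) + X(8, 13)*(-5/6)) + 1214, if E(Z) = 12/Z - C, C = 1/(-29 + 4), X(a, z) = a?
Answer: 90533/75 ≈ 1207.1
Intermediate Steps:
C = -1/25 (C = 1/(-25) = -1/25 ≈ -0.040000)
E(Z) = 1/25 + 12/Z (E(Z) = 12/Z - 1*(-1/25) = 12/Z + 1/25 = 1/25 + 12/Z)
(E(-45) + X(8, 13)*(-5/6)) + 1214 = ((1/25)*(300 - 45)/(-45) + 8*(-5/6)) + 1214 = ((1/25)*(-1/45)*255 + 8*(-5*1/6)) + 1214 = (-17/75 + 8*(-5/6)) + 1214 = (-17/75 - 20/3) + 1214 = -517/75 + 1214 = 90533/75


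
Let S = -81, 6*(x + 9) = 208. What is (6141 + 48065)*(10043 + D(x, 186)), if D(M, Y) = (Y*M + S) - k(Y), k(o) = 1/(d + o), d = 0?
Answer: 74286477185/93 ≈ 7.9878e+8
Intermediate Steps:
x = 77/3 (x = -9 + (1/6)*208 = -9 + 104/3 = 77/3 ≈ 25.667)
k(o) = 1/o (k(o) = 1/(0 + o) = 1/o)
D(M, Y) = -81 - 1/Y + M*Y (D(M, Y) = (Y*M - 81) - 1/Y = (M*Y - 81) - 1/Y = (-81 + M*Y) - 1/Y = -81 - 1/Y + M*Y)
(6141 + 48065)*(10043 + D(x, 186)) = (6141 + 48065)*(10043 + (-81 - 1/186 + (77/3)*186)) = 54206*(10043 + (-81 - 1*1/186 + 4774)) = 54206*(10043 + (-81 - 1/186 + 4774)) = 54206*(10043 + 872897/186) = 54206*(2740895/186) = 74286477185/93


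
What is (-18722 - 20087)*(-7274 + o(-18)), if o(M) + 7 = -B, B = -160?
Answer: 276358889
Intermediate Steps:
o(M) = 153 (o(M) = -7 - 1*(-160) = -7 + 160 = 153)
(-18722 - 20087)*(-7274 + o(-18)) = (-18722 - 20087)*(-7274 + 153) = -38809*(-7121) = 276358889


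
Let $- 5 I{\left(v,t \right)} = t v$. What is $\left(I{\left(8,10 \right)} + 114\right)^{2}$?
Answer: $9604$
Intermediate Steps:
$I{\left(v,t \right)} = - \frac{t v}{5}$
$\left(I{\left(8,10 \right)} + 114\right)^{2} = \left(\left(- \frac{1}{5}\right) 10 \cdot 8 + 114\right)^{2} = \left(-16 + 114\right)^{2} = 98^{2} = 9604$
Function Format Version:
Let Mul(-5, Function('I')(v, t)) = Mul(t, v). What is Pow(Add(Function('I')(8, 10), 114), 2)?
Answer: 9604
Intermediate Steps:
Function('I')(v, t) = Mul(Rational(-1, 5), t, v) (Function('I')(v, t) = Mul(Rational(-1, 5), Mul(t, v)) = Mul(Rational(-1, 5), t, v))
Pow(Add(Function('I')(8, 10), 114), 2) = Pow(Add(Mul(Rational(-1, 5), 10, 8), 114), 2) = Pow(Add(-16, 114), 2) = Pow(98, 2) = 9604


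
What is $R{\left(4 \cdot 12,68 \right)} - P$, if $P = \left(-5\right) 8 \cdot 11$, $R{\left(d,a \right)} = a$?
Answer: $508$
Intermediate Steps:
$P = -440$ ($P = \left(-40\right) 11 = -440$)
$R{\left(4 \cdot 12,68 \right)} - P = 68 - -440 = 68 + 440 = 508$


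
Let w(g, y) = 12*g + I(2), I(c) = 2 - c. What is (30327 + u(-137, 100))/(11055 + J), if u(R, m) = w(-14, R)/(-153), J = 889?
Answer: 1546733/609144 ≈ 2.5392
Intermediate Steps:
w(g, y) = 12*g (w(g, y) = 12*g + (2 - 1*2) = 12*g + (2 - 2) = 12*g + 0 = 12*g)
u(R, m) = 56/51 (u(R, m) = (12*(-14))/(-153) = -168*(-1/153) = 56/51)
(30327 + u(-137, 100))/(11055 + J) = (30327 + 56/51)/(11055 + 889) = (1546733/51)/11944 = (1546733/51)*(1/11944) = 1546733/609144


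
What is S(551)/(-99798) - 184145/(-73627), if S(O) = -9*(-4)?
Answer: 3062442023/1224637891 ≈ 2.5007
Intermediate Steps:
S(O) = 36
S(551)/(-99798) - 184145/(-73627) = 36/(-99798) - 184145/(-73627) = 36*(-1/99798) - 184145*(-1/73627) = -6/16633 + 184145/73627 = 3062442023/1224637891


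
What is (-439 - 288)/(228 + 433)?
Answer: -727/661 ≈ -1.0998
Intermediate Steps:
(-439 - 288)/(228 + 433) = -727/661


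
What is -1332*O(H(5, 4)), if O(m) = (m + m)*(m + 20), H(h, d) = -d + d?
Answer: 0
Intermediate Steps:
H(h, d) = 0
O(m) = 2*m*(20 + m) (O(m) = (2*m)*(20 + m) = 2*m*(20 + m))
-1332*O(H(5, 4)) = -2664*0*(20 + 0) = -2664*0*20 = -1332*0 = 0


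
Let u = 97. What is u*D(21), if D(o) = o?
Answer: 2037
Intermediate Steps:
u*D(21) = 97*21 = 2037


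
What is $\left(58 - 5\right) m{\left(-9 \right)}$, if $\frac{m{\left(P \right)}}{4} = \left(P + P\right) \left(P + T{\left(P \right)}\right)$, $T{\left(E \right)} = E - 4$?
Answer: $83952$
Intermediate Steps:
$T{\left(E \right)} = -4 + E$
$m{\left(P \right)} = 8 P \left(-4 + 2 P\right)$ ($m{\left(P \right)} = 4 \left(P + P\right) \left(P + \left(-4 + P\right)\right) = 4 \cdot 2 P \left(-4 + 2 P\right) = 8 P \left(-4 + 2 P\right)$)
$\left(58 - 5\right) m{\left(-9 \right)} = \left(58 - 5\right) 16 \left(-9\right) \left(-2 - 9\right) = 53 \cdot 16 \left(-9\right) \left(-11\right) = 53 \cdot 1584 = 83952$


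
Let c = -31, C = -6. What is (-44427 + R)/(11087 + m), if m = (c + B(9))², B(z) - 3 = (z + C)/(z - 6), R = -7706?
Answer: -52133/11816 ≈ -4.4121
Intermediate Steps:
B(z) = 4 (B(z) = 3 + (z - 6)/(z - 6) = 3 + (-6 + z)/(-6 + z) = 3 + 1 = 4)
m = 729 (m = (-31 + 4)² = (-27)² = 729)
(-44427 + R)/(11087 + m) = (-44427 - 7706)/(11087 + 729) = -52133/11816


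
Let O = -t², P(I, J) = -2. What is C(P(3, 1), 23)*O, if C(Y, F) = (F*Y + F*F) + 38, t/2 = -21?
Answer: -919044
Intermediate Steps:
t = -42 (t = 2*(-21) = -42)
C(Y, F) = 38 + F² + F*Y (C(Y, F) = (F*Y + F²) + 38 = (F² + F*Y) + 38 = 38 + F² + F*Y)
O = -1764 (O = -1*(-42)² = -1*1764 = -1764)
C(P(3, 1), 23)*O = (38 + 23² + 23*(-2))*(-1764) = (38 + 529 - 46)*(-1764) = 521*(-1764) = -919044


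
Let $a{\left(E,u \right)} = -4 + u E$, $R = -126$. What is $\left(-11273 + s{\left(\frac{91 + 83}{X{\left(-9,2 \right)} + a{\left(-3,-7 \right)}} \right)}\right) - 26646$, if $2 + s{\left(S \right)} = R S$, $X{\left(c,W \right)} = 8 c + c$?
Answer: $- \frac{601255}{16} \approx -37578.0$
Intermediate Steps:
$a{\left(E,u \right)} = -4 + E u$
$X{\left(c,W \right)} = 9 c$
$s{\left(S \right)} = -2 - 126 S$
$\left(-11273 + s{\left(\frac{91 + 83}{X{\left(-9,2 \right)} + a{\left(-3,-7 \right)}} \right)}\right) - 26646 = \left(-11273 - \left(2 + 126 \frac{91 + 83}{9 \left(-9\right) - -17}\right)\right) - 26646 = \left(-11273 - \left(2 + 126 \frac{174}{-81 + \left(-4 + 21\right)}\right)\right) - 26646 = \left(-11273 - \left(2 + 126 \frac{174}{-81 + 17}\right)\right) - 26646 = \left(-11273 - \left(2 + 126 \frac{174}{-64}\right)\right) - 26646 = \left(-11273 - \left(2 + 126 \cdot 174 \left(- \frac{1}{64}\right)\right)\right) - 26646 = \left(-11273 - - \frac{5449}{16}\right) - 26646 = \left(-11273 + \left(-2 + \frac{5481}{16}\right)\right) - 26646 = \left(-11273 + \frac{5449}{16}\right) - 26646 = - \frac{174919}{16} - 26646 = - \frac{601255}{16}$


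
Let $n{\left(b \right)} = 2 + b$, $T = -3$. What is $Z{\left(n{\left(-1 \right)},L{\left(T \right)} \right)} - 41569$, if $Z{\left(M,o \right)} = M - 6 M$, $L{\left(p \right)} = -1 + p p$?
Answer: $-41574$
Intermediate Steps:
$L{\left(p \right)} = -1 + p^{2}$
$Z{\left(M,o \right)} = - 5 M$
$Z{\left(n{\left(-1 \right)},L{\left(T \right)} \right)} - 41569 = - 5 \left(2 - 1\right) - 41569 = \left(-5\right) 1 - 41569 = -5 - 41569 = -41574$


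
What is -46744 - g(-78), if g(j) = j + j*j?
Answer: -52750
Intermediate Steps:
g(j) = j + j**2
-46744 - g(-78) = -46744 - (-78)*(1 - 78) = -46744 - (-78)*(-77) = -46744 - 1*6006 = -46744 - 6006 = -52750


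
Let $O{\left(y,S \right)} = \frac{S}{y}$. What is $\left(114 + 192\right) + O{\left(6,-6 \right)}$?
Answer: $305$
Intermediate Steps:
$\left(114 + 192\right) + O{\left(6,-6 \right)} = \left(114 + 192\right) - \frac{6}{6} = 306 - 1 = 305$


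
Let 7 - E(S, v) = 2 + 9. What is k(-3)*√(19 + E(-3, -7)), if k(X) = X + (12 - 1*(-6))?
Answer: 15*√15 ≈ 58.095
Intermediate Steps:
k(X) = 18 + X (k(X) = X + (12 + 6) = X + 18 = 18 + X)
E(S, v) = -4 (E(S, v) = 7 - (2 + 9) = 7 - 1*11 = 7 - 11 = -4)
k(-3)*√(19 + E(-3, -7)) = (18 - 3)*√(19 - 4) = 15*√15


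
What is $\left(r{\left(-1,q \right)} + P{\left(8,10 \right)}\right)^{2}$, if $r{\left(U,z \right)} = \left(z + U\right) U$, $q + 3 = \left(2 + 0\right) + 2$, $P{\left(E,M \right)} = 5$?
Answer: $25$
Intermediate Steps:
$q = 1$ ($q = -3 + \left(\left(2 + 0\right) + 2\right) = -3 + \left(2 + 2\right) = -3 + 4 = 1$)
$r{\left(U,z \right)} = U \left(U + z\right)$ ($r{\left(U,z \right)} = \left(U + z\right) U = U \left(U + z\right)$)
$\left(r{\left(-1,q \right)} + P{\left(8,10 \right)}\right)^{2} = \left(- (-1 + 1) + 5\right)^{2} = \left(\left(-1\right) 0 + 5\right)^{2} = \left(0 + 5\right)^{2} = 5^{2} = 25$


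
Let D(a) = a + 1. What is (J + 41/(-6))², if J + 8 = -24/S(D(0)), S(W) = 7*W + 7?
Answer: 483025/1764 ≈ 273.82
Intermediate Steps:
D(a) = 1 + a
S(W) = 7 + 7*W
J = -68/7 (J = -8 - 24/(7 + 7*(1 + 0)) = -8 - 24/(7 + 7*1) = -8 - 24/(7 + 7) = -8 - 24/14 = -8 - 24*1/14 = -8 - 12/7 = -68/7 ≈ -9.7143)
(J + 41/(-6))² = (-68/7 + 41/(-6))² = (-68/7 + 41*(-⅙))² = (-68/7 - 41/6)² = (-695/42)² = 483025/1764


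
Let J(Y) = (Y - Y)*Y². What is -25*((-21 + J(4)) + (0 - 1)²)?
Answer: 500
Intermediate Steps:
J(Y) = 0 (J(Y) = 0*Y² = 0)
-25*((-21 + J(4)) + (0 - 1)²) = -25*((-21 + 0) + (0 - 1)²) = -25*(-21 + (-1)²) = -25*(-21 + 1) = -25*(-20) = 500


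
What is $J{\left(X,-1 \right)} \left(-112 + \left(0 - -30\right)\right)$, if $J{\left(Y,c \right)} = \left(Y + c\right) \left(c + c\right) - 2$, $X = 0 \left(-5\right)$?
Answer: $0$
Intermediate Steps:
$X = 0$
$J{\left(Y,c \right)} = -2 + 2 c \left(Y + c\right)$ ($J{\left(Y,c \right)} = \left(Y + c\right) 2 c - 2 = 2 c \left(Y + c\right) - 2 = -2 + 2 c \left(Y + c\right)$)
$J{\left(X,-1 \right)} \left(-112 + \left(0 - -30\right)\right) = \left(-2 + 2 \left(-1\right)^{2} + 2 \cdot 0 \left(-1\right)\right) \left(-112 + \left(0 - -30\right)\right) = \left(-2 + 2 \cdot 1 + 0\right) \left(-112 + \left(0 + 30\right)\right) = \left(-2 + 2 + 0\right) \left(-112 + 30\right) = 0 \left(-82\right) = 0$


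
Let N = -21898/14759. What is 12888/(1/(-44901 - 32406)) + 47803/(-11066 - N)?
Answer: -162702308512133213/163301196 ≈ -9.9633e+8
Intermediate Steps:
N = -21898/14759 (N = -21898*1/14759 = -21898/14759 ≈ -1.4837)
12888/(1/(-44901 - 32406)) + 47803/(-11066 - N) = 12888/(1/(-44901 - 32406)) + 47803/(-11066 - 1*(-21898/14759)) = 12888/(1/(-77307)) + 47803/(-11066 + 21898/14759) = 12888/(-1/77307) + 47803/(-163301196/14759) = 12888*(-77307) + 47803*(-14759/163301196) = -996332616 - 705524477/163301196 = -162702308512133213/163301196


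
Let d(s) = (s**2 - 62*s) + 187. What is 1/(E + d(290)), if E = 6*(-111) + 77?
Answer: 1/65718 ≈ 1.5217e-5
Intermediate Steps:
d(s) = 187 + s**2 - 62*s
E = -589 (E = -666 + 77 = -589)
1/(E + d(290)) = 1/(-589 + (187 + 290**2 - 62*290)) = 1/(-589 + (187 + 84100 - 17980)) = 1/(-589 + 66307) = 1/65718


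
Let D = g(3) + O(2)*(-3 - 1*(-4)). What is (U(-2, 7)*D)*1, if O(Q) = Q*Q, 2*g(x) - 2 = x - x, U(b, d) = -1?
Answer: -5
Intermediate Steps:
g(x) = 1 (g(x) = 1 + (x - x)/2 = 1 + (1/2)*0 = 1 + 0 = 1)
O(Q) = Q**2
D = 5 (D = 1 + 2**2*(-3 - 1*(-4)) = 1 + 4*(-3 + 4) = 1 + 4*1 = 1 + 4 = 5)
(U(-2, 7)*D)*1 = -1*5*1 = -5*1 = -5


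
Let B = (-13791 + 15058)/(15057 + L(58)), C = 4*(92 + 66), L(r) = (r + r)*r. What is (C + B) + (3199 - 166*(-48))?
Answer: 257042482/21785 ≈ 11799.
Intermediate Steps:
L(r) = 2*r² (L(r) = (2*r)*r = 2*r²)
C = 632 (C = 4*158 = 632)
B = 1267/21785 (B = (-13791 + 15058)/(15057 + 2*58²) = 1267/(15057 + 2*3364) = 1267/(15057 + 6728) = 1267/21785 ≈ 0.058159)
(C + B) + (3199 - 166*(-48)) = (632 + 1267/21785) + (3199 - 166*(-48)) = 13769387/21785 + (3199 + 7968) = 13769387/21785 + 11167 = 257042482/21785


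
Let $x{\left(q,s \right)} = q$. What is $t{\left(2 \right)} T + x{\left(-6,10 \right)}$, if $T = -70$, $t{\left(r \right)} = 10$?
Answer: $-706$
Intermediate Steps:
$t{\left(2 \right)} T + x{\left(-6,10 \right)} = 10 \left(-70\right) - 6 = -700 - 6 = -706$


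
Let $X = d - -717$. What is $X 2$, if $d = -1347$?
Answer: $-1260$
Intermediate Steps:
$X = -630$ ($X = -1347 - -717 = -1347 + 717 = -630$)
$X 2 = \left(-630\right) 2 = -1260$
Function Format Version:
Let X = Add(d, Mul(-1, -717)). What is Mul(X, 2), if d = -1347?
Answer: -1260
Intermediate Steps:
X = -630 (X = Add(-1347, Mul(-1, -717)) = Add(-1347, 717) = -630)
Mul(X, 2) = Mul(-630, 2) = -1260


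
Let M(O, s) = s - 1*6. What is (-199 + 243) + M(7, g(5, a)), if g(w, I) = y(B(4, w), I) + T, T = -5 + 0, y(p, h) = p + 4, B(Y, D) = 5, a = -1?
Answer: 42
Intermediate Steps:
y(p, h) = 4 + p
T = -5
g(w, I) = 4 (g(w, I) = (4 + 5) - 5 = 9 - 5 = 4)
M(O, s) = -6 + s (M(O, s) = s - 6 = -6 + s)
(-199 + 243) + M(7, g(5, a)) = (-199 + 243) + (-6 + 4) = 44 - 2 = 42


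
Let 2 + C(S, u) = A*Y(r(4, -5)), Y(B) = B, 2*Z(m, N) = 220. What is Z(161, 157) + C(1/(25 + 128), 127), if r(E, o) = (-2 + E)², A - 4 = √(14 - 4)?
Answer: 124 + 4*√10 ≈ 136.65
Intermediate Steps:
A = 4 + √10 (A = 4 + √(14 - 4) = 4 + √10 ≈ 7.1623)
Z(m, N) = 110 (Z(m, N) = (½)*220 = 110)
C(S, u) = 14 + 4*√10 (C(S, u) = -2 + (4 + √10)*(-2 + 4)² = -2 + (4 + √10)*2² = -2 + (4 + √10)*4 = -2 + (16 + 4*√10) = 14 + 4*√10)
Z(161, 157) + C(1/(25 + 128), 127) = 110 + (14 + 4*√10) = 124 + 4*√10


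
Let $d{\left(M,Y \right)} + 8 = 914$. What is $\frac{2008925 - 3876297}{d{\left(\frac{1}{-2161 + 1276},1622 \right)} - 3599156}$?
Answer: $\frac{933686}{1799125} \approx 0.51897$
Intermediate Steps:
$d{\left(M,Y \right)} = 906$ ($d{\left(M,Y \right)} = -8 + 914 = 906$)
$\frac{2008925 - 3876297}{d{\left(\frac{1}{-2161 + 1276},1622 \right)} - 3599156} = \frac{2008925 - 3876297}{906 - 3599156} = - \frac{1867372}{906 - 3599156} = - \frac{1867372}{-3598250} = \left(-1867372\right) \left(- \frac{1}{3598250}\right) = \frac{933686}{1799125}$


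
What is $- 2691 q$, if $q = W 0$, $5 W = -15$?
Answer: $0$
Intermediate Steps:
$W = -3$ ($W = \frac{1}{5} \left(-15\right) = -3$)
$q = 0$ ($q = \left(-3\right) 0 = 0$)
$- 2691 q = \left(-2691\right) 0 = 0$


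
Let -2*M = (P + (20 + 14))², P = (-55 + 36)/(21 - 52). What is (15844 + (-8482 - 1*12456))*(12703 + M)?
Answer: -59252992839/961 ≈ -6.1658e+7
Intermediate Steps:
P = 19/31 (P = -19/(-31) = -19*(-1/31) = 19/31 ≈ 0.61290)
M = -1151329/1922 (M = -(19/31 + (20 + 14))²/2 = -(19/31 + 34)²/2 = -(1073/31)²/2 = -½*1151329/961 = -1151329/1922 ≈ -599.03)
(15844 + (-8482 - 1*12456))*(12703 + M) = (15844 + (-8482 - 1*12456))*(12703 - 1151329/1922) = (15844 + (-8482 - 12456))*(23263837/1922) = (15844 - 20938)*(23263837/1922) = -5094*23263837/1922 = -59252992839/961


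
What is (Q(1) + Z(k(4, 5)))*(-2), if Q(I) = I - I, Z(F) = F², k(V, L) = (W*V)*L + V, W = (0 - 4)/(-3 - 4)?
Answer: -23328/49 ≈ -476.08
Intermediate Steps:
W = 4/7 (W = -4/(-7) = -4*(-⅐) = 4/7 ≈ 0.57143)
k(V, L) = V + 4*L*V/7 (k(V, L) = (4*V/7)*L + V = 4*L*V/7 + V = V + 4*L*V/7)
Q(I) = 0
(Q(1) + Z(k(4, 5)))*(-2) = (0 + ((⅐)*4*(7 + 4*5))²)*(-2) = (0 + ((⅐)*4*(7 + 20))²)*(-2) = (0 + ((⅐)*4*27)²)*(-2) = (0 + (108/7)²)*(-2) = (0 + 11664/49)*(-2) = (11664/49)*(-2) = -23328/49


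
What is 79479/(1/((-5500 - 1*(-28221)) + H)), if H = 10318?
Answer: 2625906681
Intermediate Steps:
79479/(1/((-5500 - 1*(-28221)) + H)) = 79479/(1/((-5500 - 1*(-28221)) + 10318)) = 79479/(1/((-5500 + 28221) + 10318)) = 79479/(1/(22721 + 10318)) = 79479/(1/33039) = 79479*33039 = 2625906681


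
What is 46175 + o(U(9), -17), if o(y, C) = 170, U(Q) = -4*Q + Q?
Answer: 46345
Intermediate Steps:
U(Q) = -3*Q
46175 + o(U(9), -17) = 46175 + 170 = 46345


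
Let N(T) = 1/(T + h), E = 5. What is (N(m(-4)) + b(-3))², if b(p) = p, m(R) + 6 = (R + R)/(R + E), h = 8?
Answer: 361/36 ≈ 10.028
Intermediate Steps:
m(R) = -6 + 2*R/(5 + R) (m(R) = -6 + (R + R)/(R + 5) = -6 + (2*R)/(5 + R) = -6 + 2*R/(5 + R))
N(T) = 1/(8 + T) (N(T) = 1/(T + 8) = 1/(8 + T))
(N(m(-4)) + b(-3))² = (1/(8 + 2*(-15 - 2*(-4))/(5 - 4)) - 3)² = (1/(8 + 2*(-15 + 8)/1) - 3)² = (1/(8 + 2*1*(-7)) - 3)² = (1/(8 - 14) - 3)² = (1/(-6) - 3)² = (-⅙ - 3)² = (-19/6)² = 361/36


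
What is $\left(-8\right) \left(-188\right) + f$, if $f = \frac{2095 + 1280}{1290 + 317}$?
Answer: $\frac{2420303}{1607} \approx 1506.1$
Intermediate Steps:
$f = \frac{3375}{1607} \approx 2.1002$
$\left(-8\right) \left(-188\right) + f = \left(-8\right) \left(-188\right) + \frac{3375}{1607} = 1504 + \frac{3375}{1607} = \frac{2420303}{1607}$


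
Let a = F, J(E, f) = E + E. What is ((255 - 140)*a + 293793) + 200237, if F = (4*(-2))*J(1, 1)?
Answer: 492190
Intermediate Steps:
J(E, f) = 2*E
F = -16 (F = (4*(-2))*(2*1) = -8*2 = -16)
a = -16
((255 - 140)*a + 293793) + 200237 = ((255 - 140)*(-16) + 293793) + 200237 = (115*(-16) + 293793) + 200237 = (-1840 + 293793) + 200237 = 291953 + 200237 = 492190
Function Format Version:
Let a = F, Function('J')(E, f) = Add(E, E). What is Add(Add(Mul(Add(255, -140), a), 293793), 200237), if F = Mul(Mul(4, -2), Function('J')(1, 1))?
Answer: 492190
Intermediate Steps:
Function('J')(E, f) = Mul(2, E)
F = -16 (F = Mul(Mul(4, -2), Mul(2, 1)) = Mul(-8, 2) = -16)
a = -16
Add(Add(Mul(Add(255, -140), a), 293793), 200237) = Add(Add(Mul(Add(255, -140), -16), 293793), 200237) = Add(Add(Mul(115, -16), 293793), 200237) = Add(Add(-1840, 293793), 200237) = Add(291953, 200237) = 492190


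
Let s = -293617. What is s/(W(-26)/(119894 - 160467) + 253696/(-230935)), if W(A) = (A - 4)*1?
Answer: 2751110767005835/10286279758 ≈ 2.6745e+5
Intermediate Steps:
W(A) = -4 + A (W(A) = (-4 + A)*1 = -4 + A)
s/(W(-26)/(119894 - 160467) + 253696/(-230935)) = -293617/((-4 - 26)/(119894 - 160467) + 253696/(-230935)) = -293617/(-30/(-40573) + 253696*(-1/230935)) = -293617/(-30*(-1/40573) - 253696/230935) = -293617/(30/40573 - 253696/230935) = -293617/(-10286279758/9369725755) = -293617*(-9369725755/10286279758) = 2751110767005835/10286279758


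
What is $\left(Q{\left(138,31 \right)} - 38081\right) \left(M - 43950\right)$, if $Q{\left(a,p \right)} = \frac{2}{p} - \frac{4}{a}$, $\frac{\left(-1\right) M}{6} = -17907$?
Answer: $- \frac{1723917493012}{713} \approx -2.4178 \cdot 10^{9}$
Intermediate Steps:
$M = 107442$ ($M = \left(-6\right) \left(-17907\right) = 107442$)
$Q{\left(a,p \right)} = - \frac{4}{a} + \frac{2}{p}$
$\left(Q{\left(138,31 \right)} - 38081\right) \left(M - 43950\right) = \left(\left(- \frac{4}{138} + \frac{2}{31}\right) - 38081\right) \left(107442 - 43950\right) = \left(\left(\left(-4\right) \frac{1}{138} + 2 \cdot \frac{1}{31}\right) - 38081\right) 63492 = \left(\left(- \frac{2}{69} + \frac{2}{31}\right) - 38081\right) 63492 = \left(\frac{76}{2139} - 38081\right) 63492 = \left(- \frac{81455183}{2139}\right) 63492 = - \frac{1723917493012}{713}$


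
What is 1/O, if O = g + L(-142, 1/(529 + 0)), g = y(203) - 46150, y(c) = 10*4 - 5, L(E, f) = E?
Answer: -1/46257 ≈ -2.1618e-5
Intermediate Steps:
y(c) = 35 (y(c) = 40 - 5 = 35)
g = -46115 (g = 35 - 46150 = -46115)
O = -46257 (O = -46115 - 142 = -46257)
1/O = 1/(-46257) = -1/46257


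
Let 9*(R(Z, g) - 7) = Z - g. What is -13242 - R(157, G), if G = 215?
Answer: -119183/9 ≈ -13243.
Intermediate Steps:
R(Z, g) = 7 - g/9 + Z/9 (R(Z, g) = 7 + (Z - g)/9 = 7 + (-g/9 + Z/9) = 7 - g/9 + Z/9)
-13242 - R(157, G) = -13242 - (7 - 1/9*215 + (1/9)*157) = -13242 - (7 - 215/9 + 157/9) = -13242 - 1*5/9 = -13242 - 5/9 = -119183/9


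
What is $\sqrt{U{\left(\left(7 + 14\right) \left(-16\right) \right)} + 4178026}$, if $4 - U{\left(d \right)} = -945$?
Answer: $5 \sqrt{167159} \approx 2044.3$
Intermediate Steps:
$U{\left(d \right)} = 949$ ($U{\left(d \right)} = 4 - -945 = 4 + 945 = 949$)
$\sqrt{U{\left(\left(7 + 14\right) \left(-16\right) \right)} + 4178026} = \sqrt{949 + 4178026} = \sqrt{4178975} = 5 \sqrt{167159}$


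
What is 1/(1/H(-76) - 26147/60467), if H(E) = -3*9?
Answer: -148419/69676 ≈ -2.1301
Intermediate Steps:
H(E) = -27
1/(1/H(-76) - 26147/60467) = 1/(1/(-27) - 26147/60467) = 1/(-1/27 - 26147*1/60467) = 1/(-1/27 - 2377/5497) = 1/(-69676/148419) = -148419/69676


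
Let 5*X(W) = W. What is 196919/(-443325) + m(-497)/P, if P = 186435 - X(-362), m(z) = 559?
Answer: -182395160128/413416965525 ≈ -0.44119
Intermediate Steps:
X(W) = W/5
P = 932537/5 (P = 186435 - (-362)/5 = 186435 - 1*(-362/5) = 186435 + 362/5 = 932537/5 ≈ 1.8651e+5)
196919/(-443325) + m(-497)/P = 196919/(-443325) + 559/(932537/5) = 196919*(-1/443325) + 559*(5/932537) = -196919/443325 + 2795/932537 = -182395160128/413416965525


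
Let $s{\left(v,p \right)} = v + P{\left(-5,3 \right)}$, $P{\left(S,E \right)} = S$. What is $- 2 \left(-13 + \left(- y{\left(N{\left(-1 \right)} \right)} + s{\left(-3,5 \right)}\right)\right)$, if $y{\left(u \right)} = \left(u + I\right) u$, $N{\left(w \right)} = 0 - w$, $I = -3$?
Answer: $38$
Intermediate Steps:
$s{\left(v,p \right)} = -5 + v$ ($s{\left(v,p \right)} = v - 5 = -5 + v$)
$N{\left(w \right)} = - w$
$y{\left(u \right)} = u \left(-3 + u\right)$ ($y{\left(u \right)} = \left(u - 3\right) u = \left(-3 + u\right) u = u \left(-3 + u\right)$)
$- 2 \left(-13 + \left(- y{\left(N{\left(-1 \right)} \right)} + s{\left(-3,5 \right)}\right)\right) = - 2 \left(-13 - \left(8 + \left(-1\right) \left(-1\right) \left(-3 - -1\right)\right)\right) = - 2 \left(-13 - \left(8 + 1 \left(-3 + 1\right)\right)\right) = - 2 \left(-13 - \left(8 + 1 \left(-2\right)\right)\right) = - 2 \left(-13 - 6\right) = \left(-2\right) \left(-19\right) = 38$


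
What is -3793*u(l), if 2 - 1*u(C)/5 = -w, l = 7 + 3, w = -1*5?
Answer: 56895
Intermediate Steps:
w = -5
l = 10
u(C) = -15 (u(C) = 10 - (-5)*(-5) = 10 - 5*5 = 10 - 25 = -15)
-3793*u(l) = -3793*(-15) = 56895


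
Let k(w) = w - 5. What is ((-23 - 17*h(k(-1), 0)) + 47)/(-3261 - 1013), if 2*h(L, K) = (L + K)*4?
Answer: -114/2137 ≈ -0.053346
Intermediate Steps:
k(w) = -5 + w
h(L, K) = 2*K + 2*L (h(L, K) = ((L + K)*4)/2 = ((K + L)*4)/2 = (4*K + 4*L)/2 = 2*K + 2*L)
((-23 - 17*h(k(-1), 0)) + 47)/(-3261 - 1013) = ((-23 - 17*(2*0 + 2*(-5 - 1))) + 47)/(-3261 - 1013) = ((-23 - 17*(0 + 2*(-6))) + 47)/(-4274) = ((-23 - 17*(0 - 12)) + 47)*(-1/4274) = ((-23 - 17*(-12)) + 47)*(-1/4274) = ((-23 + 204) + 47)*(-1/4274) = (181 + 47)*(-1/4274) = 228*(-1/4274) = -114/2137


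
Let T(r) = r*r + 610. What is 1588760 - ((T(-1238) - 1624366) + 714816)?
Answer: 965056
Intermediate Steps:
T(r) = 610 + r² (T(r) = r² + 610 = 610 + r²)
1588760 - ((T(-1238) - 1624366) + 714816) = 1588760 - (((610 + (-1238)²) - 1624366) + 714816) = 1588760 - (((610 + 1532644) - 1624366) + 714816) = 1588760 - ((1533254 - 1624366) + 714816) = 1588760 - (-91112 + 714816) = 1588760 - 1*623704 = 1588760 - 623704 = 965056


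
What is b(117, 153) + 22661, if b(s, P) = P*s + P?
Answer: 40715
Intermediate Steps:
b(s, P) = P + P*s
b(117, 153) + 22661 = 153*(1 + 117) + 22661 = 153*118 + 22661 = 18054 + 22661 = 40715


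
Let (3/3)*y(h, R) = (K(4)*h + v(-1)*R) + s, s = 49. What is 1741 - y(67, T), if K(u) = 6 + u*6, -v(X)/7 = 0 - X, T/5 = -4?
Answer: -458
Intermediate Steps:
T = -20 (T = 5*(-4) = -20)
v(X) = 7*X (v(X) = -7*(0 - X) = -(-7)*X = 7*X)
K(u) = 6 + 6*u
y(h, R) = 49 - 7*R + 30*h (y(h, R) = ((6 + 6*4)*h + (7*(-1))*R) + 49 = ((6 + 24)*h - 7*R) + 49 = (30*h - 7*R) + 49 = (-7*R + 30*h) + 49 = 49 - 7*R + 30*h)
1741 - y(67, T) = 1741 - (49 - 7*(-20) + 30*67) = 1741 - (49 + 140 + 2010) = 1741 - 1*2199 = 1741 - 2199 = -458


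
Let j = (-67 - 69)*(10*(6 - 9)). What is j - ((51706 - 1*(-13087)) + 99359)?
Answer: -160072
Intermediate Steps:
j = 4080 (j = -1360*(-3) = -136*(-30) = 4080)
j - ((51706 - 1*(-13087)) + 99359) = 4080 - ((51706 - 1*(-13087)) + 99359) = 4080 - ((51706 + 13087) + 99359) = 4080 - (64793 + 99359) = 4080 - 1*164152 = 4080 - 164152 = -160072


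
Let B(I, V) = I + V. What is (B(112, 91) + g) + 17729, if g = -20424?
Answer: -2492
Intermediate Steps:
(B(112, 91) + g) + 17729 = ((112 + 91) - 20424) + 17729 = (203 - 20424) + 17729 = -20221 + 17729 = -2492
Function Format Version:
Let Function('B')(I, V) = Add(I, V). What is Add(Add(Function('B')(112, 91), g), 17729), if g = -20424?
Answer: -2492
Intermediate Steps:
Add(Add(Function('B')(112, 91), g), 17729) = Add(Add(Add(112, 91), -20424), 17729) = Add(Add(203, -20424), 17729) = Add(-20221, 17729) = -2492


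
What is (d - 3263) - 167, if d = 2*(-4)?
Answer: -3438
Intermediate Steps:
d = -8
(d - 3263) - 167 = (-8 - 3263) - 167 = -3271 - 167 = -3438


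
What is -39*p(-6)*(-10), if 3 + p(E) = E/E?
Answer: -780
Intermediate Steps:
p(E) = -2 (p(E) = -3 + E/E = -3 + 1 = -2)
-39*p(-6)*(-10) = -39*(-2)*(-10) = 78*(-10) = -780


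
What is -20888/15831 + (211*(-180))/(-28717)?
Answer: 1420684/454618827 ≈ 0.0031250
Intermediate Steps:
-20888/15831 + (211*(-180))/(-28717) = -20888*1/15831 - 37980*(-1/28717) = -20888/15831 + 37980/28717 = 1420684/454618827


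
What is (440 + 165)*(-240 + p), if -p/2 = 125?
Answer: -296450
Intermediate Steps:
p = -250 (p = -2*125 = -250)
(440 + 165)*(-240 + p) = (440 + 165)*(-240 - 250) = 605*(-490) = -296450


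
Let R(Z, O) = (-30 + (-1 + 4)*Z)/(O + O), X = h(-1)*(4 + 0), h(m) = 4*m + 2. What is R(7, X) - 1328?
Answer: -21239/16 ≈ -1327.4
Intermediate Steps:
h(m) = 2 + 4*m
X = -8 (X = (2 + 4*(-1))*(4 + 0) = (2 - 4)*4 = -2*4 = -8)
R(Z, O) = (-30 + 3*Z)/(2*O) (R(Z, O) = (-30 + 3*Z)/((2*O)) = (-30 + 3*Z)*(1/(2*O)) = (-30 + 3*Z)/(2*O))
R(7, X) - 1328 = (3/2)*(-10 + 7)/(-8) - 1328 = (3/2)*(-⅛)*(-3) - 1328 = 9/16 - 1328 = -21239/16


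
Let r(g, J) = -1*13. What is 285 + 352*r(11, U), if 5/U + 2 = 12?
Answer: -4291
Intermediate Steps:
U = ½ (U = 5/(-2 + 12) = 5/10 = 5*(⅒) = ½ ≈ 0.50000)
r(g, J) = -13
285 + 352*r(11, U) = 285 + 352*(-13) = 285 - 4576 = -4291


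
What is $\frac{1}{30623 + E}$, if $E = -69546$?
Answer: $- \frac{1}{38923} \approx -2.5692 \cdot 10^{-5}$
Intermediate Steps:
$\frac{1}{30623 + E} = \frac{1}{30623 - 69546} = \frac{1}{-38923} = - \frac{1}{38923}$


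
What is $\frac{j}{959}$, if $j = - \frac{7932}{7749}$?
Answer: $- \frac{2644}{2477097} \approx -0.0010674$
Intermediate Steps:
$j = - \frac{2644}{2583}$ ($j = \left(-7932\right) \frac{1}{7749} = - \frac{2644}{2583} \approx -1.0236$)
$\frac{j}{959} = - \frac{2644}{2583 \cdot 959} = \left(- \frac{2644}{2583}\right) \frac{1}{959} = - \frac{2644}{2477097}$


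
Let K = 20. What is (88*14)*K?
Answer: 24640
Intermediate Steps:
(88*14)*K = (88*14)*20 = 1232*20 = 24640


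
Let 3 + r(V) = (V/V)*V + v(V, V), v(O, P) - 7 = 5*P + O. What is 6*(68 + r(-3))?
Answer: 306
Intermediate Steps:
v(O, P) = 7 + O + 5*P (v(O, P) = 7 + (5*P + O) = 7 + (O + 5*P) = 7 + O + 5*P)
r(V) = 4 + 7*V (r(V) = -3 + ((V/V)*V + (7 + V + 5*V)) = -3 + (1*V + (7 + 6*V)) = -3 + (V + (7 + 6*V)) = -3 + (7 + 7*V) = 4 + 7*V)
6*(68 + r(-3)) = 6*(68 + (4 + 7*(-3))) = 6*(68 + (4 - 21)) = 6*(68 - 17) = 6*51 = 306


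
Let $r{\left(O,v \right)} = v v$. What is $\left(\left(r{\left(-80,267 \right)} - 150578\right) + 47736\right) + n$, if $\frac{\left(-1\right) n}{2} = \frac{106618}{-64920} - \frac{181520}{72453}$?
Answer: $- \frac{4121533643877}{130656910} \approx -31545.0$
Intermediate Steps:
$r{\left(O,v \right)} = v^{2}$
$n = \frac{1083837353}{130656910}$ ($n = - 2 \left(\frac{106618}{-64920} - \frac{181520}{72453}\right) = - 2 \left(106618 \left(- \frac{1}{64920}\right) - \frac{181520}{72453}\right) = - 2 \left(- \frac{53309}{32460} - \frac{181520}{72453}\right) = \left(-2\right) \left(- \frac{1083837353}{261313820}\right) = \frac{1083837353}{130656910} \approx 8.2953$)
$\left(\left(r{\left(-80,267 \right)} - 150578\right) + 47736\right) + n = \left(\left(267^{2} - 150578\right) + 47736\right) + \frac{1083837353}{130656910} = \left(\left(71289 - 150578\right) + 47736\right) + \frac{1083837353}{130656910} = \left(-79289 + 47736\right) + \frac{1083837353}{130656910} = -31553 + \frac{1083837353}{130656910} = - \frac{4121533643877}{130656910}$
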